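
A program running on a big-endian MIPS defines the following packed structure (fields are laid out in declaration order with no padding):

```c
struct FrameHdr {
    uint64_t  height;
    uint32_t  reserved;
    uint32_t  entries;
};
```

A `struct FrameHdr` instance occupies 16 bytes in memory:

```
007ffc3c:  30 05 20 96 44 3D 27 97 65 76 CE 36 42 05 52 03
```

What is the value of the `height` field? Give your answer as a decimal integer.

3460207718466135959

`height` is the first field, at byte offset 0, occupying 8 bytes.
Bytes at offsets 0..7: 30 05 20 96 44 3D 27 97.
Big-endian: lowest address holds the most-significant byte.
The bytes are already most-significant first: 0x30052096443D2797.
0x30052096443D2797 = 3460207718466135959.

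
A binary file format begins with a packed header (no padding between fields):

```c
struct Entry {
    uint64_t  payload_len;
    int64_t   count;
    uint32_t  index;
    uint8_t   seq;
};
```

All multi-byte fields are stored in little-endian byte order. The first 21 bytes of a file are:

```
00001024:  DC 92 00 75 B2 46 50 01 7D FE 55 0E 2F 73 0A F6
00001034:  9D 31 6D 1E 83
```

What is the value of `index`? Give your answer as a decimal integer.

`index` follows `payload_len` (8 B), `count` (8 B), so it starts at offset 8 + 8 = 16 and occupies 4 bytes.
Bytes at offsets 16..19: 9D 31 6D 1E.
Little-endian: lowest address holds the least-significant byte.
Reassemble most-significant byte first: 1E 6D 31 9D → 0x1E6D319D.
0x1E6D319D = 510472605.

510472605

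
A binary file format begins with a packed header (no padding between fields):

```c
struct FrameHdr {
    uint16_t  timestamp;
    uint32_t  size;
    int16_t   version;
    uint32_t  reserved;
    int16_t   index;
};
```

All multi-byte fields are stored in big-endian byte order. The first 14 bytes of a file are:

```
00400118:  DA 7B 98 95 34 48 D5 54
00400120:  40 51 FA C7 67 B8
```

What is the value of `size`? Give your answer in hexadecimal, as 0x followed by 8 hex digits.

0x98953448

`size` follows `timestamp` (2 bytes), so it starts at byte offset 2 and occupies 4 bytes.
Bytes at offsets 2..5: 98 95 34 48.
Big-endian: lowest address holds the most-significant byte.
The bytes are already most-significant first: 0x98953448.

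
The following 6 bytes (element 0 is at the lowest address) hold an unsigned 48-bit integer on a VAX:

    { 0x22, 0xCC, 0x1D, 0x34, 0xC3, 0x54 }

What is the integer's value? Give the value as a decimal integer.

Little-endian: lowest address holds the least-significant byte.
Reassemble most-significant byte first: 54 C3 34 1D CC 22 → 0x54C3341DCC22.
0x54C3341DCC22 = 93197369723938.

93197369723938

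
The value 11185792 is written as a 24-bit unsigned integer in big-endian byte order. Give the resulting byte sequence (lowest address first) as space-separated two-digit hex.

11185792 in hexadecimal, padded to 24 bits, is 0xAAAE80.
Split into bytes (most-significant first): AA AE 80.
In big-endian order the high byte comes first in memory.
So the memory order matches the most-significant-first order: AA AE 80.

AA AE 80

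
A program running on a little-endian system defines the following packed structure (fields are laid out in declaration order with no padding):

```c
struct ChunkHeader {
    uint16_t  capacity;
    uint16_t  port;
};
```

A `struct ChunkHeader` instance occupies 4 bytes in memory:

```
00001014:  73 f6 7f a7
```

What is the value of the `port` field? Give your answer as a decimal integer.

42879

`port` follows `capacity` (2 bytes), so it starts at byte offset 2 and occupies 2 bytes.
Bytes at offsets 2..3: 7F A7.
Little-endian stores the least-significant byte at the lowest address.
Reassemble most-significant byte first: A7 7F → 0xA77F.
0xA77F = 42879.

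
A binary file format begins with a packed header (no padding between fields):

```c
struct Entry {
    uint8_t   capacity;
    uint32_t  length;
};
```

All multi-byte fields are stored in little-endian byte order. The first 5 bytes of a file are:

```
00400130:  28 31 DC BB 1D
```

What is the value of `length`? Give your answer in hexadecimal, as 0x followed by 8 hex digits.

0x1DBBDC31

`length` follows `capacity` (1 byte), so it starts at byte offset 1 and occupies 4 bytes.
Bytes at offsets 1..4: 31 DC BB 1D.
Little-endian: lowest address holds the least-significant byte.
Reassemble most-significant byte first: 1D BB DC 31 → 0x1DBBDC31.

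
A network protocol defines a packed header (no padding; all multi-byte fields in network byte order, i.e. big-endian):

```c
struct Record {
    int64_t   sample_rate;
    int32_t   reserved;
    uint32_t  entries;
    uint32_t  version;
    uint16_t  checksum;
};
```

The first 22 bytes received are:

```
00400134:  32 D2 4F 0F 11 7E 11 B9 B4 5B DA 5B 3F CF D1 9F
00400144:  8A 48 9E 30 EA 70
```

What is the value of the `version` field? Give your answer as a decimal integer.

`version` follows `sample_rate` (8 B), `reserved` (4 B), `entries` (4 B), so it starts at offset 8 + 4 + 4 = 16 and occupies 4 bytes.
Bytes at offsets 16..19: 8A 48 9E 30.
Big-endian: lowest address holds the most-significant byte.
The bytes are already most-significant first: 0x8A489E30.
0x8A489E30 = 2320014896.

2320014896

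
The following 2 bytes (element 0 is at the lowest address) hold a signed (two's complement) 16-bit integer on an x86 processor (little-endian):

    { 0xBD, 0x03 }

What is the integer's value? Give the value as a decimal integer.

957

Little-endian: lowest address holds the least-significant byte.
Reassemble most-significant byte first: 03 BD → 0x03BD.
0x03BD = 957.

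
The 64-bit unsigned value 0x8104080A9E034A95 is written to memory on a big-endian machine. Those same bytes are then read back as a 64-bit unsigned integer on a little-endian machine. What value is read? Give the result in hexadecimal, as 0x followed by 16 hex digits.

Stored big-endian, the bytes at ascending addresses are 81 04 08 0A 9E 03 4A 95.
Read back as little-endian, the first byte is least significant, giving 0x954A039E0A080481.

0x954A039E0A080481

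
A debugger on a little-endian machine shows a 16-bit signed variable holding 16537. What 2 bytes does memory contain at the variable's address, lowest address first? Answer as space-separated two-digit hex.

16537 in hexadecimal, padded to 16 bits, is 0x4099.
Split into bytes (most-significant first): 40 99.
Little-endian stores the least-significant byte at the lowest address.
So at ascending addresses the bytes are 99 40.

99 40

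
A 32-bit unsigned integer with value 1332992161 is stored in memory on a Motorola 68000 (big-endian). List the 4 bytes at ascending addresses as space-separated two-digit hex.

4F 73 D8 A1

1332992161 in hexadecimal, padded to 32 bits, is 0x4F73D8A1.
Split into bytes (most-significant first): 4F 73 D8 A1.
Big-endian: lowest address holds the most-significant byte.
So the memory order matches the most-significant-first order: 4F 73 D8 A1.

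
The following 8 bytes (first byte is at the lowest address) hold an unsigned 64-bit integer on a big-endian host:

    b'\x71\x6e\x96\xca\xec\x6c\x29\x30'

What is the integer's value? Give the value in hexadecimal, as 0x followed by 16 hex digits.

0x716E96CAEC6C2930

Big-endian: lowest address holds the most-significant byte.
The bytes are already most-significant first: 0x716E96CAEC6C2930.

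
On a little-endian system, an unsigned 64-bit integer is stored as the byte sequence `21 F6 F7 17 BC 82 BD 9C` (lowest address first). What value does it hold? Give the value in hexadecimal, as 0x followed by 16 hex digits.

0x9CBD82BC17F7F621

Little-endian stores the least-significant byte at the lowest address.
Reassemble most-significant byte first: 9C BD 82 BC 17 F7 F6 21 → 0x9CBD82BC17F7F621.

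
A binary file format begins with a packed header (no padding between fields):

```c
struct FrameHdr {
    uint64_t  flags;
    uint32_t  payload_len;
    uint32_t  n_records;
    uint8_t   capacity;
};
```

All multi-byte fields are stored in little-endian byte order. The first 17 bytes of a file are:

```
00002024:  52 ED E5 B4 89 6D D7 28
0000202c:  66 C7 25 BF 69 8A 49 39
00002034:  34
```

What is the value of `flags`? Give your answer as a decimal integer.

2942941319722822994

`flags` is the first field, at byte offset 0, occupying 8 bytes.
Bytes at offsets 0..7: 52 ED E5 B4 89 6D D7 28.
In little-endian order the low byte comes first in memory.
Reassemble most-significant byte first: 28 D7 6D 89 B4 E5 ED 52 → 0x28D76D89B4E5ED52.
0x28D76D89B4E5ED52 = 2942941319722822994.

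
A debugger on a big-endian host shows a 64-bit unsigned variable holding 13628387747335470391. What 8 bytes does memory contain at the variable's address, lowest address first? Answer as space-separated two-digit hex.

BD 21 C2 73 2D 37 7D 37

13628387747335470391 in hexadecimal, padded to 64 bits, is 0xBD21C2732D377D37.
Split into bytes (most-significant first): BD 21 C2 73 2D 37 7D 37.
Big-endian: lowest address holds the most-significant byte.
So the memory order matches the most-significant-first order: BD 21 C2 73 2D 37 7D 37.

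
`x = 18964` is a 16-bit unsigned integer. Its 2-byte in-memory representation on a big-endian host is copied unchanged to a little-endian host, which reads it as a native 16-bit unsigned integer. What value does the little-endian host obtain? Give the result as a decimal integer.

18964 in 16-bit hexadecimal is 0x4A14.
Stored big-endian, the bytes at ascending addresses are 4A 14.
Read back as little-endian, the first byte is least significant, giving 0x144A.
0x144A = 5194.

5194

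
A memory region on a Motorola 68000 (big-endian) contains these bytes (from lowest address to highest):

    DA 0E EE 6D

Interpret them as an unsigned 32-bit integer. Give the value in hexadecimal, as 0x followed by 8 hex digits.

0xDA0EEE6D

Big-endian stores the most-significant byte at the lowest address.
The bytes are already most-significant first: 0xDA0EEE6D.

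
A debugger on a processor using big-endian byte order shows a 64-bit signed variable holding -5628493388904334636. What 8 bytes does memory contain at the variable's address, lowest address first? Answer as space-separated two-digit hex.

Two's complement of -5628493388904334636 in 64 bits: 5628493388904334636 = 0x4E1C6CEA8A47052C; invert → 0xB1E3931575B8FAD3; add 1 → 0xB1E3931575B8FAD4.
Split into bytes (most-significant first): B1 E3 93 15 75 B8 FA D4.
In big-endian order the high byte comes first in memory.
So the memory order matches the most-significant-first order: B1 E3 93 15 75 B8 FA D4.

B1 E3 93 15 75 B8 FA D4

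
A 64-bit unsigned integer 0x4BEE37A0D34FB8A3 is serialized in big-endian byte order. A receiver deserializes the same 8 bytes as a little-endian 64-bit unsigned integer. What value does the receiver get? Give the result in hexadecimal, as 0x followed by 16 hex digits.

Stored big-endian, the bytes at ascending addresses are 4B EE 37 A0 D3 4F B8 A3.
Read back as little-endian, the first byte is least significant, giving 0xA3B84FD3A037EE4B.

0xA3B84FD3A037EE4B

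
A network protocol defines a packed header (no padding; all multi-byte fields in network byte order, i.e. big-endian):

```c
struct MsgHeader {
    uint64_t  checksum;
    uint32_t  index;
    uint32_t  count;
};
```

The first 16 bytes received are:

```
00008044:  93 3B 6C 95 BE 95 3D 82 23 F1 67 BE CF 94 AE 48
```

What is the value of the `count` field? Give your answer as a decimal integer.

3482627656

`count` follows `checksum` (8 B), `index` (4 B), so it starts at offset 8 + 4 = 12 and occupies 4 bytes.
Bytes at offsets 12..15: CF 94 AE 48.
In big-endian order the high byte comes first in memory.
The bytes are already most-significant first: 0xCF94AE48.
0xCF94AE48 = 3482627656.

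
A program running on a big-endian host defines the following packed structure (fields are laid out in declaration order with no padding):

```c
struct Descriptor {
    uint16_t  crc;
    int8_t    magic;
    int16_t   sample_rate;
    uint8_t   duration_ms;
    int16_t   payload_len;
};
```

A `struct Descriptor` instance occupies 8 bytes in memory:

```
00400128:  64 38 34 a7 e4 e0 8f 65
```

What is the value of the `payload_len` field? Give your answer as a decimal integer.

`payload_len` follows `crc` (2 B), `magic` (1 B), `sample_rate` (2 B), `duration_ms` (1 B), so it starts at offset 2 + 1 + 2 + 1 = 6 and occupies 2 bytes.
Bytes at offsets 6..7: 8F 65.
Big-endian: lowest address holds the most-significant byte.
The bytes are already most-significant first: 0x8F65.
Top bit is set, so as a signed 16-bit value this is 0x8F65 − 2^16 = -28827.

-28827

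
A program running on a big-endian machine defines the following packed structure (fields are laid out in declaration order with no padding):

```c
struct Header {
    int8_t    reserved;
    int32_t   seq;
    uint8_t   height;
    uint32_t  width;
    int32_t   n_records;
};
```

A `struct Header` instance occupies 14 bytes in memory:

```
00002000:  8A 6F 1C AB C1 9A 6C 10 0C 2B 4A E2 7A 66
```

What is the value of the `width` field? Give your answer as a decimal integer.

1812991019

`width` follows `reserved` (1 B), `seq` (4 B), `height` (1 B), so it starts at offset 1 + 4 + 1 = 6 and occupies 4 bytes.
Bytes at offsets 6..9: 6C 10 0C 2B.
Big-endian: lowest address holds the most-significant byte.
The bytes are already most-significant first: 0x6C100C2B.
0x6C100C2B = 1812991019.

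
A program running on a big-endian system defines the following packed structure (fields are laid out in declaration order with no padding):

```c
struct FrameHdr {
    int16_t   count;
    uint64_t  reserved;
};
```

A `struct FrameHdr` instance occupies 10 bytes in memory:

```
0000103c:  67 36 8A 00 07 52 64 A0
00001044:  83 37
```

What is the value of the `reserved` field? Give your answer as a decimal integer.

`reserved` follows `count` (2 bytes), so it starts at byte offset 2 and occupies 8 bytes.
Bytes at offsets 2..9: 8A 00 07 52 64 A0 83 37.
Big-endian stores the most-significant byte at the lowest address.
The bytes are already most-significant first: 0x8A00075264A08337.
0x8A00075264A08337 = 9943956027691008823.

9943956027691008823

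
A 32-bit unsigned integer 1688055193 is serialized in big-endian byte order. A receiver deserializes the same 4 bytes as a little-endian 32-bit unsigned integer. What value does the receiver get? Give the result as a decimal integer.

1688055193 in 32-bit hexadecimal is 0x649DAD99.
Stored big-endian, the bytes at ascending addresses are 64 9D AD 99.
Read back as little-endian, the first byte is least significant, giving 0x99AD9D64.
0x99AD9D64 = 2578292068.

2578292068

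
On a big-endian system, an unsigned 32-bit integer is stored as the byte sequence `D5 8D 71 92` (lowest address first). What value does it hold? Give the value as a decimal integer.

3582816658

Big-endian stores the most-significant byte at the lowest address.
The bytes are already most-significant first: 0xD58D7192.
0xD58D7192 = 3582816658.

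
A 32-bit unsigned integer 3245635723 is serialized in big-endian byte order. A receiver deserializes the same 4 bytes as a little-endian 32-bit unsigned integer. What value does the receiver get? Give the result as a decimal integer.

2339927233

3245635723 in 32-bit hexadecimal is 0xC174788B.
Stored big-endian, the bytes at ascending addresses are C1 74 78 8B.
Read back as little-endian, the first byte is least significant, giving 0x8B7874C1.
0x8B7874C1 = 2339927233.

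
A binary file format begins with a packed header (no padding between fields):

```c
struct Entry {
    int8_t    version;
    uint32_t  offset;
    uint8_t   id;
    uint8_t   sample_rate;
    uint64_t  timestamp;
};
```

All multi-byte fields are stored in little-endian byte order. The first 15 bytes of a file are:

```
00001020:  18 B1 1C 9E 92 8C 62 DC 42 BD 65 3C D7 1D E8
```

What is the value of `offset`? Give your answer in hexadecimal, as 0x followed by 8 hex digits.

`offset` follows `version` (1 byte), so it starts at byte offset 1 and occupies 4 bytes.
Bytes at offsets 1..4: B1 1C 9E 92.
Little-endian stores the least-significant byte at the lowest address.
Reassemble most-significant byte first: 92 9E 1C B1 → 0x929E1CB1.

0x929E1CB1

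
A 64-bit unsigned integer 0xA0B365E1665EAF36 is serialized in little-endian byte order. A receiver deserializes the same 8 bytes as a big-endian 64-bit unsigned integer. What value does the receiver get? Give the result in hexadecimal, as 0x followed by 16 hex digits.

Stored little-endian, the bytes at ascending addresses are 36 AF 5E 66 E1 65 B3 A0.
Read back as big-endian, the last byte is least significant, giving 0x36AF5E66E165B3A0.

0x36AF5E66E165B3A0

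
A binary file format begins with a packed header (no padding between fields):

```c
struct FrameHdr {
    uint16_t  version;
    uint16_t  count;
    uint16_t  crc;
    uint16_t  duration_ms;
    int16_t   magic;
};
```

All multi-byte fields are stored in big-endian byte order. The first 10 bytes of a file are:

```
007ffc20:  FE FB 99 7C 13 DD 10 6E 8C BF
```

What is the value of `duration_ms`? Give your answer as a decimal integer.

`duration_ms` follows `version` (2 B), `count` (2 B), `crc` (2 B), so it starts at offset 2 + 2 + 2 = 6 and occupies 2 bytes.
Bytes at offsets 6..7: 10 6E.
Big-endian stores the most-significant byte at the lowest address.
The bytes are already most-significant first: 0x106E.
0x106E = 4206.

4206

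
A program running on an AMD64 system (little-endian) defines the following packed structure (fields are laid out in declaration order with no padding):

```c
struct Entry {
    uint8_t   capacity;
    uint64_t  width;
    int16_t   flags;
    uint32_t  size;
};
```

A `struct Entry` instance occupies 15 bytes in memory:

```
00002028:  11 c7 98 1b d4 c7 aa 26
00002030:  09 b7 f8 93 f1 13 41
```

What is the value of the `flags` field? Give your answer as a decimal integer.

-1865

`flags` follows `capacity` (1 B), `width` (8 B), so it starts at offset 1 + 8 = 9 and occupies 2 bytes.
Bytes at offsets 9..10: B7 F8.
In little-endian order the low byte comes first in memory.
Reassemble most-significant byte first: F8 B7 → 0xF8B7.
Top bit is set, so as a signed 16-bit value this is 0xF8B7 − 2^16 = -1865.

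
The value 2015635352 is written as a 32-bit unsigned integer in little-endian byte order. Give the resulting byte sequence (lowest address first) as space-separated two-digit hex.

2015635352 in hexadecimal, padded to 32 bits, is 0x78242798.
Split into bytes (most-significant first): 78 24 27 98.
In little-endian order the low byte comes first in memory.
So at ascending addresses the bytes are 98 27 24 78.

98 27 24 78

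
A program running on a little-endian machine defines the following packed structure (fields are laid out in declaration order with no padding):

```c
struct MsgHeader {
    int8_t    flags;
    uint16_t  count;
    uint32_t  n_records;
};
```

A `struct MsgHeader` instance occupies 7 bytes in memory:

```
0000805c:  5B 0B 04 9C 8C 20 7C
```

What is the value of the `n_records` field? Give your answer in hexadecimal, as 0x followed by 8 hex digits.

`n_records` follows `flags` (1 B), `count` (2 B), so it starts at offset 1 + 2 = 3 and occupies 4 bytes.
Bytes at offsets 3..6: 9C 8C 20 7C.
In little-endian order the low byte comes first in memory.
Reassemble most-significant byte first: 7C 20 8C 9C → 0x7C208C9C.

0x7C208C9C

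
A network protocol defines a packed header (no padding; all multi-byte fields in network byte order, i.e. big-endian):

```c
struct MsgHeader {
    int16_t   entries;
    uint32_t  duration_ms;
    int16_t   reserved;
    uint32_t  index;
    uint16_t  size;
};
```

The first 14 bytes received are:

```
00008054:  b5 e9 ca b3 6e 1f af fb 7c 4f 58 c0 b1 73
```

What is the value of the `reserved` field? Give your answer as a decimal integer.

`reserved` follows `entries` (2 B), `duration_ms` (4 B), so it starts at offset 2 + 4 = 6 and occupies 2 bytes.
Bytes at offsets 6..7: AF FB.
Big-endian stores the most-significant byte at the lowest address.
The bytes are already most-significant first: 0xAFFB.
Top bit is set, so as a signed 16-bit value this is 0xAFFB − 2^16 = -20485.

-20485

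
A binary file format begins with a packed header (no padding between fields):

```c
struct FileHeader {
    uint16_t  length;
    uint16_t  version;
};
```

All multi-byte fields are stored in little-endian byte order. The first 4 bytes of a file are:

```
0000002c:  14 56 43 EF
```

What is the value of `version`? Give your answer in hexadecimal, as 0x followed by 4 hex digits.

0xEF43

`version` follows `length` (2 bytes), so it starts at byte offset 2 and occupies 2 bytes.
Bytes at offsets 2..3: 43 EF.
Little-endian: lowest address holds the least-significant byte.
Reassemble most-significant byte first: EF 43 → 0xEF43.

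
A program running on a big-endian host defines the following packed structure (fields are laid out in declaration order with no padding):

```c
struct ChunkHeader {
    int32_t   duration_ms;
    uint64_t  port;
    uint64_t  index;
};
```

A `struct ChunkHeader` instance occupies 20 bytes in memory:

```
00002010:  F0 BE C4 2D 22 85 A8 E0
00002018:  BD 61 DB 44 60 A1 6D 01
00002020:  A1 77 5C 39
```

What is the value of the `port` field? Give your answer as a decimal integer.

2487580052395514692

`port` follows `duration_ms` (4 bytes), so it starts at byte offset 4 and occupies 8 bytes.
Bytes at offsets 4..11: 22 85 A8 E0 BD 61 DB 44.
Big-endian: lowest address holds the most-significant byte.
The bytes are already most-significant first: 0x2285A8E0BD61DB44.
0x2285A8E0BD61DB44 = 2487580052395514692.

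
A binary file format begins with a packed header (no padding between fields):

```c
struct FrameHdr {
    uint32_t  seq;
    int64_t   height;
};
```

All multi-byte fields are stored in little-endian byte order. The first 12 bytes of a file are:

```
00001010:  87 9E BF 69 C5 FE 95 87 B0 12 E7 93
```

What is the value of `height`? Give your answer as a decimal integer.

`height` follows `seq` (4 bytes), so it starts at byte offset 4 and occupies 8 bytes.
Bytes at offsets 4..11: C5 FE 95 87 B0 12 E7 93.
Little-endian: lowest address holds the least-significant byte.
Reassemble most-significant byte first: 93 E7 12 B0 87 95 FE C5 → 0x93E712B08795FEC5.
Top bit is set, so as a signed 64-bit value this is 0x93E712B08795FEC5 − 2^64 = -7789236481115685179.

-7789236481115685179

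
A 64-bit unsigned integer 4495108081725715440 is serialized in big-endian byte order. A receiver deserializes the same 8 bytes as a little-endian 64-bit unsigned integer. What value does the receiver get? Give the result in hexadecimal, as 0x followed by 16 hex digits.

4495108081725715440 in 64-bit hexadecimal is 0x3E61D4FBF63FB3F0.
Stored big-endian, the bytes at ascending addresses are 3E 61 D4 FB F6 3F B3 F0.
Read back as little-endian, the first byte is least significant, giving 0xF0B33FF6FBD4613E.

0xF0B33FF6FBD4613E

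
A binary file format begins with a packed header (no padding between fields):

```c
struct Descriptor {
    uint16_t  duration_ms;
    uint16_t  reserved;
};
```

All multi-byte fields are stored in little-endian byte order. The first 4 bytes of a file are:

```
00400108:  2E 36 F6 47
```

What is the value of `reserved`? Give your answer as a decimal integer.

`reserved` follows `duration_ms` (2 bytes), so it starts at byte offset 2 and occupies 2 bytes.
Bytes at offsets 2..3: F6 47.
Little-endian: lowest address holds the least-significant byte.
Reassemble most-significant byte first: 47 F6 → 0x47F6.
0x47F6 = 18422.

18422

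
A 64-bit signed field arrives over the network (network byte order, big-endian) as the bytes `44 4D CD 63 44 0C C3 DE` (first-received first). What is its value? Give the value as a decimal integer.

Big-endian: lowest address holds the most-significant byte.
The bytes are already most-significant first: 0x444DCD63440CC3DE.
0x444DCD63440CC3DE = 4921815794012963806.

4921815794012963806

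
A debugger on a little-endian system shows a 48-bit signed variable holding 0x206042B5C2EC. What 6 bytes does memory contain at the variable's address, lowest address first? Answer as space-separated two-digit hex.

EC C2 B5 42 60 20

Split into bytes (most-significant first): 20 60 42 B5 C2 EC.
Little-endian: lowest address holds the least-significant byte.
So at ascending addresses the bytes are EC C2 B5 42 60 20.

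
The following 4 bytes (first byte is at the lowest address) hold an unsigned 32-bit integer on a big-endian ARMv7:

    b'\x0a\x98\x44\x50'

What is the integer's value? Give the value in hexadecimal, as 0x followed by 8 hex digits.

In big-endian order the high byte comes first in memory.
The bytes are already most-significant first: 0x0A984450.

0x0A984450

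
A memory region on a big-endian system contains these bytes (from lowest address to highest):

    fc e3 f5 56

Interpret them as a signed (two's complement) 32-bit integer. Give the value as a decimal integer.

-52169386

In big-endian order the high byte comes first in memory.
The bytes are already most-significant first: 0xFCE3F556.
Top bit is set, so as a signed 32-bit value this is 0xFCE3F556 − 2^32 = -52169386.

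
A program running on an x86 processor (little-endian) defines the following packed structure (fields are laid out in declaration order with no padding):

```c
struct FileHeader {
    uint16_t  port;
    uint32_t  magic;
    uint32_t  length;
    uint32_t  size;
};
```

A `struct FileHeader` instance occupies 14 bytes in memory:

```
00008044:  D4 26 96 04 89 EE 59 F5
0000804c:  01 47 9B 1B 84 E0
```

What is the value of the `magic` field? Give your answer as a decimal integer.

`magic` follows `port` (2 bytes), so it starts at byte offset 2 and occupies 4 bytes.
Bytes at offsets 2..5: 96 04 89 EE.
Little-endian: lowest address holds the least-significant byte.
Reassemble most-significant byte first: EE 89 04 96 → 0xEE890496.
0xEE890496 = 4001957014.

4001957014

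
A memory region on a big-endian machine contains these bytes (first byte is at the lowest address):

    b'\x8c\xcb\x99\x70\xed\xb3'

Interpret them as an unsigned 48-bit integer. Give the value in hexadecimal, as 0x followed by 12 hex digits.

Big-endian stores the most-significant byte at the lowest address.
The bytes are already most-significant first: 0x8CCB9970EDB3.

0x8CCB9970EDB3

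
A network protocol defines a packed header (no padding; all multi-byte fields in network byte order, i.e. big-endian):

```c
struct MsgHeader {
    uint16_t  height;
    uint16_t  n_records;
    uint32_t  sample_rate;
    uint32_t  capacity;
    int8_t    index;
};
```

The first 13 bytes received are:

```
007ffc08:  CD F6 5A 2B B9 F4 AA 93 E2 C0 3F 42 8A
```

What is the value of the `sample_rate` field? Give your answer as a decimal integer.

`sample_rate` follows `height` (2 B), `n_records` (2 B), so it starts at offset 2 + 2 = 4 and occupies 4 bytes.
Bytes at offsets 4..7: B9 F4 AA 93.
Big-endian: lowest address holds the most-significant byte.
The bytes are already most-significant first: 0xB9F4AA93.
0xB9F4AA93 = 3119819411.

3119819411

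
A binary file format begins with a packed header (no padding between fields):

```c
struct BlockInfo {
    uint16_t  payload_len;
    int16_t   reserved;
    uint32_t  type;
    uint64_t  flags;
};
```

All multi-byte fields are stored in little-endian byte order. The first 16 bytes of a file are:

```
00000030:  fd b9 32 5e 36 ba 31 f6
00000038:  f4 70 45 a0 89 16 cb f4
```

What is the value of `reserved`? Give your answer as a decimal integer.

24114

`reserved` follows `payload_len` (2 bytes), so it starts at byte offset 2 and occupies 2 bytes.
Bytes at offsets 2..3: 32 5E.
Little-endian: lowest address holds the least-significant byte.
Reassemble most-significant byte first: 5E 32 → 0x5E32.
0x5E32 = 24114.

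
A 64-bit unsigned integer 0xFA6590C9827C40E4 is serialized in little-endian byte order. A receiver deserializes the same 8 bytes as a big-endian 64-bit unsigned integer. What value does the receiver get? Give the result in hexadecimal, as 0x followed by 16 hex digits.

0xE4407C82C99065FA

Stored little-endian, the bytes at ascending addresses are E4 40 7C 82 C9 90 65 FA.
Read back as big-endian, the last byte is least significant, giving 0xE4407C82C99065FA.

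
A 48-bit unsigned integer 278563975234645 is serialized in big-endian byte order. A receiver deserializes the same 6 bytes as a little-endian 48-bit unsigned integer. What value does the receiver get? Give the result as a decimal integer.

94028816866045

278563975234645 in 48-bit hexadecimal is 0xFD5A3ACA8455.
Stored big-endian, the bytes at ascending addresses are FD 5A 3A CA 84 55.
Read back as little-endian, the first byte is least significant, giving 0x5584CA3A5AFD.
0x5584CA3A5AFD = 94028816866045.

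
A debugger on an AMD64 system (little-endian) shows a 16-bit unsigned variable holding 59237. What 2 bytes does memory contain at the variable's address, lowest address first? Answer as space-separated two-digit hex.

59237 in hexadecimal, padded to 16 bits, is 0xE765.
Split into bytes (most-significant first): E7 65.
Little-endian: lowest address holds the least-significant byte.
So at ascending addresses the bytes are 65 E7.

65 E7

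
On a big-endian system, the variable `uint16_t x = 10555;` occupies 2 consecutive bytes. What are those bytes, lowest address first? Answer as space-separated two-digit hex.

10555 in hexadecimal, padded to 16 bits, is 0x293B.
Split into bytes (most-significant first): 29 3B.
In big-endian order the high byte comes first in memory.
So the memory order matches the most-significant-first order: 29 3B.

29 3B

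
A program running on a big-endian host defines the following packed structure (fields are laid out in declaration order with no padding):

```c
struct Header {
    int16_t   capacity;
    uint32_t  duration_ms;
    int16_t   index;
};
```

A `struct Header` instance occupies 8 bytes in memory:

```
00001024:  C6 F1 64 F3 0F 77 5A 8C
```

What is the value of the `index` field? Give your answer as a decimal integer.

`index` follows `capacity` (2 B), `duration_ms` (4 B), so it starts at offset 2 + 4 = 6 and occupies 2 bytes.
Bytes at offsets 6..7: 5A 8C.
Big-endian: lowest address holds the most-significant byte.
The bytes are already most-significant first: 0x5A8C.
0x5A8C = 23180.

23180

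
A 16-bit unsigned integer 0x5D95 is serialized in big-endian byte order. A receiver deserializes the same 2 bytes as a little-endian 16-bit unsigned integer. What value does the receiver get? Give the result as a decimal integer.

Stored big-endian, the bytes at ascending addresses are 5D 95.
Read back as little-endian, the first byte is least significant, giving 0x955D.
0x955D = 38237.

38237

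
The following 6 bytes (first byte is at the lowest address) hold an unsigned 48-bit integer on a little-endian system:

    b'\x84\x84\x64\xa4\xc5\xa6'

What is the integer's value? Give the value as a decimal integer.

Little-endian: lowest address holds the least-significant byte.
Reassemble most-significant byte first: A6 C5 A4 64 84 84 → 0xA6C5A4648484.
0xA6C5A4648484 = 183367796819076.

183367796819076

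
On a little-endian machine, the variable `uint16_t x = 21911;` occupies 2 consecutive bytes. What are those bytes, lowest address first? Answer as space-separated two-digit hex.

21911 in hexadecimal, padded to 16 bits, is 0x5597.
Split into bytes (most-significant first): 55 97.
Little-endian: lowest address holds the least-significant byte.
So at ascending addresses the bytes are 97 55.

97 55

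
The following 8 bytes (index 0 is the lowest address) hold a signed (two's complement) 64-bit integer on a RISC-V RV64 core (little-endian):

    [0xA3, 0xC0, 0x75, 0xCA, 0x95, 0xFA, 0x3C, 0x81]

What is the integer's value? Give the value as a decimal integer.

-9134150422960422749

Little-endian stores the least-significant byte at the lowest address.
Reassemble most-significant byte first: 81 3C FA 95 CA 75 C0 A3 → 0x813CFA95CA75C0A3.
Top bit is set, so as a signed 64-bit value this is 0x813CFA95CA75C0A3 − 2^64 = -9134150422960422749.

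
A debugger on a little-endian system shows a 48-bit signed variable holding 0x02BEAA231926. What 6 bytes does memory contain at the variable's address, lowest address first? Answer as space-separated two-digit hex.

Split into bytes (most-significant first): 02 BE AA 23 19 26.
Little-endian stores the least-significant byte at the lowest address.
So at ascending addresses the bytes are 26 19 23 AA BE 02.

26 19 23 AA BE 02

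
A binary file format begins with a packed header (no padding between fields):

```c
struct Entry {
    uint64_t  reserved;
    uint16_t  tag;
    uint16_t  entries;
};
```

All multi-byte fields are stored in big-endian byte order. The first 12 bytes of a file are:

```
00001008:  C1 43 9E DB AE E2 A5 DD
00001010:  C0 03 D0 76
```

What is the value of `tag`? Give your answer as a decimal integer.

49155

`tag` follows `reserved` (8 bytes), so it starts at byte offset 8 and occupies 2 bytes.
Bytes at offsets 8..9: C0 03.
In big-endian order the high byte comes first in memory.
The bytes are already most-significant first: 0xC003.
0xC003 = 49155.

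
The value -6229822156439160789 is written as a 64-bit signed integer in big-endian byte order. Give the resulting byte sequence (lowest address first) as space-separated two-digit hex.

A9 8B 39 C1 77 95 F8 2B

Two's complement of -6229822156439160789 in 64 bits: 6229822156439160789 = 0x5674C63E886A07D5; invert → 0xA98B39C17795F82A; add 1 → 0xA98B39C17795F82B.
Split into bytes (most-significant first): A9 8B 39 C1 77 95 F8 2B.
Big-endian stores the most-significant byte at the lowest address.
So the memory order matches the most-significant-first order: A9 8B 39 C1 77 95 F8 2B.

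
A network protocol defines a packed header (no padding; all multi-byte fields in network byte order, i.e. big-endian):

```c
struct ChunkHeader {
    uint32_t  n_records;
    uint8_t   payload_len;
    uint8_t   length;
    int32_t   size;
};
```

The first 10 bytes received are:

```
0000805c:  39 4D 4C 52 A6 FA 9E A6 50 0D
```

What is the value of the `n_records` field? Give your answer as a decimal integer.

`n_records` is the first field, at byte offset 0, occupying 4 bytes.
Bytes at offsets 0..3: 39 4D 4C 52.
Big-endian: lowest address holds the most-significant byte.
The bytes are already most-significant first: 0x394D4C52.
0x394D4C52 = 961367122.

961367122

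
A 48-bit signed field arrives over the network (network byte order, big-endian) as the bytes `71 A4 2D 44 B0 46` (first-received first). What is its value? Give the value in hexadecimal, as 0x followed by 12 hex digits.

0x71A42D44B046

In big-endian order the high byte comes first in memory.
The bytes are already most-significant first: 0x71A42D44B046.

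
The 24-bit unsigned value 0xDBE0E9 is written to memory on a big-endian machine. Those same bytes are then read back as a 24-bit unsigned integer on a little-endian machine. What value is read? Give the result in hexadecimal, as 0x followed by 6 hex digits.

0xE9E0DB

Stored big-endian, the bytes at ascending addresses are DB E0 E9.
Read back as little-endian, the first byte is least significant, giving 0xE9E0DB.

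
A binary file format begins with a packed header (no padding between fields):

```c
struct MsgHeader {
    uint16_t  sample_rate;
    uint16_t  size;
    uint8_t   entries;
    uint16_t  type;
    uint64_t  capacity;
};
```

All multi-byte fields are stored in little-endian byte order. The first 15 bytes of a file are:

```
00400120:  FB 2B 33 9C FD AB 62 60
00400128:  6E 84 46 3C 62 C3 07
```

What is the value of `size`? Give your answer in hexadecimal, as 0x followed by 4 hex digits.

`size` follows `sample_rate` (2 bytes), so it starts at byte offset 2 and occupies 2 bytes.
Bytes at offsets 2..3: 33 9C.
In little-endian order the low byte comes first in memory.
Reassemble most-significant byte first: 9C 33 → 0x9C33.

0x9C33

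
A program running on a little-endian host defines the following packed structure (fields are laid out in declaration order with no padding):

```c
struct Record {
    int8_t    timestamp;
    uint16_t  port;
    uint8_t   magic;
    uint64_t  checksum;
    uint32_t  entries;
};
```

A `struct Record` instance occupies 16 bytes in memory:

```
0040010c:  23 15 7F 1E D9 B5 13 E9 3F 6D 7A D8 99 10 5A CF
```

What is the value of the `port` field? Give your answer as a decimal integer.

`port` follows `timestamp` (1 byte), so it starts at byte offset 1 and occupies 2 bytes.
Bytes at offsets 1..2: 15 7F.
Little-endian: lowest address holds the least-significant byte.
Reassemble most-significant byte first: 7F 15 → 0x7F15.
0x7F15 = 32533.

32533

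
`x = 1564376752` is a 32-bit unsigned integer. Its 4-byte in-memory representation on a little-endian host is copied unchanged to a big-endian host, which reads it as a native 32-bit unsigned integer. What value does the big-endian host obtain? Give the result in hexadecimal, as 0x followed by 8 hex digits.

1564376752 in 32-bit hexadecimal is 0x5D3E7EB0.
Stored little-endian, the bytes at ascending addresses are B0 7E 3E 5D.
Read back as big-endian, the last byte is least significant, giving 0xB07E3E5D.

0xB07E3E5D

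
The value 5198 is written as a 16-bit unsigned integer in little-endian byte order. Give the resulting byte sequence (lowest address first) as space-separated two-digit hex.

4E 14

5198 in hexadecimal, padded to 16 bits, is 0x144E.
Split into bytes (most-significant first): 14 4E.
Little-endian stores the least-significant byte at the lowest address.
So at ascending addresses the bytes are 4E 14.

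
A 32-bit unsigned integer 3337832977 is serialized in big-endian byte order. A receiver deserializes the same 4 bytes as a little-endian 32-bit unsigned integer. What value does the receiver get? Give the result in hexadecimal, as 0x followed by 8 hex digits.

0x114AF3C6

3337832977 in 32-bit hexadecimal is 0xC6F34A11.
Stored big-endian, the bytes at ascending addresses are C6 F3 4A 11.
Read back as little-endian, the first byte is least significant, giving 0x114AF3C6.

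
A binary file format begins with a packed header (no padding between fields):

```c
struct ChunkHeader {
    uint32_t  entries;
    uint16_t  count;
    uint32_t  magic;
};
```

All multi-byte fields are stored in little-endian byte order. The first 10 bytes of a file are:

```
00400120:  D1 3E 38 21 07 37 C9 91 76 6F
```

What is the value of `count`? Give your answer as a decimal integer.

`count` follows `entries` (4 bytes), so it starts at byte offset 4 and occupies 2 bytes.
Bytes at offsets 4..5: 07 37.
Little-endian: lowest address holds the least-significant byte.
Reassemble most-significant byte first: 37 07 → 0x3707.
0x3707 = 14087.

14087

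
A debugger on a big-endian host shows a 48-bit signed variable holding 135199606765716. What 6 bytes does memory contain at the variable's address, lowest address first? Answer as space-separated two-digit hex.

135199606765716 in hexadecimal, padded to 48 bits, is 0x7AF69C88F894.
Split into bytes (most-significant first): 7A F6 9C 88 F8 94.
In big-endian order the high byte comes first in memory.
So the memory order matches the most-significant-first order: 7A F6 9C 88 F8 94.

7A F6 9C 88 F8 94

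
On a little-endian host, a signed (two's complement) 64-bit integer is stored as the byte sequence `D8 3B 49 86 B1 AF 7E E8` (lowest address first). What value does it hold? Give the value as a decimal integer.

Little-endian stores the least-significant byte at the lowest address.
Reassemble most-significant byte first: E8 7E AF B1 86 49 3B D8 → 0xE87EAFB186493BD8.
Top bit is set, so as a signed 64-bit value this is 0xE87EAFB186493BD8 − 2^64 = -1693723232847709224.

-1693723232847709224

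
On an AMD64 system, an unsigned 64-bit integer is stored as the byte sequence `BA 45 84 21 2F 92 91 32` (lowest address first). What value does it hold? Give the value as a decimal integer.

3643854304642876858

Little-endian stores the least-significant byte at the lowest address.
Reassemble most-significant byte first: 32 91 92 2F 21 84 45 BA → 0x3291922F218445BA.
0x3291922F218445BA = 3643854304642876858.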